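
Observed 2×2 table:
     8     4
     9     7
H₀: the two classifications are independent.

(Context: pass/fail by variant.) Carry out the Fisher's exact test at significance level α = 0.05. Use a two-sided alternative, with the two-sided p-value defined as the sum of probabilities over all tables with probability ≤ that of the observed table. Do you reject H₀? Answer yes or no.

Margins: r₁=12, r₂=16, c₁=17, c₂=11, n=28
p_obs = C(12,8)·C(16,9)/C(28,17); sum pmf over tables with pmf ≤ p_obs
p-value (two-sided) = 0.70465
At α=0.05: p ≥ α → fail to reject H₀

reject H₀: no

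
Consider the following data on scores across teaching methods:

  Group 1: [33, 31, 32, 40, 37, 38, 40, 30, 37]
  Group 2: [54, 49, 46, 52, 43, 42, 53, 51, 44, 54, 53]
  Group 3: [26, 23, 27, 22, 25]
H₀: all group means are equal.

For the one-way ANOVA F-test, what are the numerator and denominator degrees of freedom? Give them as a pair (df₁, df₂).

k = 3 groups, N = 25 total
df = (k−1, N−k) = (3−1, 25−3) = (2, 22)

degrees of freedom = [2, 22]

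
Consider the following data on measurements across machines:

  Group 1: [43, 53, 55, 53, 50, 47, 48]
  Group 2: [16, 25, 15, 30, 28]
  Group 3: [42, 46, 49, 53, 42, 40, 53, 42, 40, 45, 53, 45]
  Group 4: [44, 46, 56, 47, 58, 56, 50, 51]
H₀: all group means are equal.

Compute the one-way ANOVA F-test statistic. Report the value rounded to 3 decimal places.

test statistic = 35.635

Group means [49.86, 22.80, 45.83, 51.00], grand mean 44.406
SSB = Σnᵢ(x̄ᵢ−x̄)² = 2914.395; SSW = ΣΣ(x−x̄ᵢ)² = 763.324
MSB = 2914.395/3 = 971.4650; MSW = 763.324/28 = 27.2616
F = MSB/MSW = 35.6350
df = (3, 28)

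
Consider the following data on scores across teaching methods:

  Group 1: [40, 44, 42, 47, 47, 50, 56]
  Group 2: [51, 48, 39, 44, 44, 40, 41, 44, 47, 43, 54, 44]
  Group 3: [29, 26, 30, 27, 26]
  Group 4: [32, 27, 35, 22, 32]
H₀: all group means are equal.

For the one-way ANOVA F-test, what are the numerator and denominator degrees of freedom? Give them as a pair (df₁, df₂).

degrees of freedom = [3, 25]

k = 4 groups, N = 29 total
df = (k−1, N−k) = (4−1, 29−4) = (3, 25)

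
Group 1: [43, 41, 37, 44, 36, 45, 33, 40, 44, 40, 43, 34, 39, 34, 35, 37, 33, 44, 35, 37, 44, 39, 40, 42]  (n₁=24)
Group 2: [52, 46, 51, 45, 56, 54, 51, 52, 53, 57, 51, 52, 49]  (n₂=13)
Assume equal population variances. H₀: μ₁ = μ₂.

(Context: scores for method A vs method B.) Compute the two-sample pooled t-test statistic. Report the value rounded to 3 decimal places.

x̄₁=39.125, s₁=3.949, n₁=24
x̄₂=51.462, s₂=3.406, n₂=13
s_p² = [23·3.949² + 12·3.406²]/35 = 14.2245
SE = √(s_p²·(1/24+1/13)) = 1.2988
t = (39.125−51.462)/1.2988 = -9.4984
df = 35

test statistic = -9.498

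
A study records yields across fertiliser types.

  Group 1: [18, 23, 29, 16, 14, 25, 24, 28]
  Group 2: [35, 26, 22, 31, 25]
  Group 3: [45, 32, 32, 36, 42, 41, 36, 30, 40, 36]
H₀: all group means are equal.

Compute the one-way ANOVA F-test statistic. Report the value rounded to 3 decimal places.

Group means [22.12, 27.80, 37.00], grand mean 29.826
SSB = Σnᵢ(x̄ᵢ−x̄)² = 1009.629; SSW = ΣΣ(x−x̄ᵢ)² = 537.675
MSB = 1009.629/2 = 504.8147; MSW = 537.675/20 = 26.8837
F = MSB/MSW = 18.7777
df = (2, 20)

test statistic = 18.778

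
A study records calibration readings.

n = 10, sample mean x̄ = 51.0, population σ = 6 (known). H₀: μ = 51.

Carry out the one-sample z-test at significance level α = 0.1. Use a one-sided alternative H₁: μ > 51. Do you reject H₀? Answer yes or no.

SE = σ/√n = 6/√10 = 1.8974
z = (x̄−μ₀)/SE = (51.0−51)/1.8974 = 0.0000
p-value (one-sided, H₁ greater) = 0.50000
At α=0.1: p ≥ α → fail to reject H₀

reject H₀: no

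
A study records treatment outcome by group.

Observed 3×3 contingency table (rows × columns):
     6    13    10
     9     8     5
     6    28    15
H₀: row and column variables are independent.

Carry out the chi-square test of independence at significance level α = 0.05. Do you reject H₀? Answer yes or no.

reject H₀: no

Row totals [29, 22, 49], col totals [21, 49, 30], n=100
χ² = (6−6.09)²/6.09 + (13−14.21)²/14.21 + (10−8.70)²/8.70 + (9−4.62)²/4.62 + (8−10.78)²/10.78 + (5−6.60)²/6.60 + (6−10.29)²/10.29 + (28−24.01)²/24.01 + (15−14.70)²/14.70 = 8.0136
df = 4
p-value (upper-tail) = 0.09108
At α=0.05: p ≥ α → fail to reject H₀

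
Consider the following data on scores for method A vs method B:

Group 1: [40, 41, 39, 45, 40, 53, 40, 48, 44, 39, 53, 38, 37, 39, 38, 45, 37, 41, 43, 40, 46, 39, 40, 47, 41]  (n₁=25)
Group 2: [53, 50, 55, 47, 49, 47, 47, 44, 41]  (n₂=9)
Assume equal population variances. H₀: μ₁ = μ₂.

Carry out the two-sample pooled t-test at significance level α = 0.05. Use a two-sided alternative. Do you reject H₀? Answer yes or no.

reject H₀: yes

x̄₁=42.120, s₁=4.484, n₁=25
x̄₂=48.111, s₂=4.285, n₂=9
s_p² = [24·4.484² + 8·4.285²]/32 = 19.6728
SE = √(s_p²·(1/25+1/9)) = 1.7242
t = (42.120−48.111)/1.7242 = -3.4748
df = 32
p-value (two-sided) = 0.00149
At α=0.05: p < α → reject H₀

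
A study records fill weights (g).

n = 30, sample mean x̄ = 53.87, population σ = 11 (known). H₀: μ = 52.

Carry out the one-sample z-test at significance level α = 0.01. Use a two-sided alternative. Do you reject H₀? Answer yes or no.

SE = σ/√n = 11/√30 = 2.0083
z = (x̄−μ₀)/SE = (53.87−52)/2.0083 = 0.9311
p-value (two-sided) = 0.35179
At α=0.01: p ≥ α → fail to reject H₀

reject H₀: no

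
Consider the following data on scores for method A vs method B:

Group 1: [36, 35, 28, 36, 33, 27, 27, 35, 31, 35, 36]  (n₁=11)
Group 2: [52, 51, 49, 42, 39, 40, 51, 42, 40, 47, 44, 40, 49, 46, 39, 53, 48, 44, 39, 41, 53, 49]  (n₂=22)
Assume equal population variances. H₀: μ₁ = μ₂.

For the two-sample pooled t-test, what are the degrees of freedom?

degrees of freedom = 31

df = n₁ + n₂ − 2 = 11 + 22 − 2 = 31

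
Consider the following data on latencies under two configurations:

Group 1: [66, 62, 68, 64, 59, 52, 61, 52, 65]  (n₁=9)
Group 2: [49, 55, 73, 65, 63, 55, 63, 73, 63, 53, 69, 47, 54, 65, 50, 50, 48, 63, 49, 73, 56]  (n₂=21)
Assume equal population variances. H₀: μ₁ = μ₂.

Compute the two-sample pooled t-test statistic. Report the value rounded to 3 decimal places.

x̄₁=61.000, s₁=5.766, n₁=9
x̄₂=58.857, s₂=8.811, n₂=21
s_p² = [8·5.766² + 20·8.811²]/28 = 64.9490
SE = √(s_p²·(1/9+1/21)) = 3.2108
t = (61.000−58.857)/3.2108 = 0.6674
df = 28

test statistic = 0.667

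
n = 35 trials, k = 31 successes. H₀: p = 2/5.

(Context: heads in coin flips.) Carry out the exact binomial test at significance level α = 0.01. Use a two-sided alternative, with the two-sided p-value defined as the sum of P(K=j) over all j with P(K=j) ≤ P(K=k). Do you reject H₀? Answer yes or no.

Exact binomial: n=35, k=31, p₀=2/5=0.4000
P(X=j) = C(n,j)·p₀^j·(1−p₀)^(n−j); p = Σ P(X=j) over j with P(X=j) ≤ P(X=31)
p-value (two-sided) = 0.00000
At α=0.01: p < α → reject H₀

reject H₀: yes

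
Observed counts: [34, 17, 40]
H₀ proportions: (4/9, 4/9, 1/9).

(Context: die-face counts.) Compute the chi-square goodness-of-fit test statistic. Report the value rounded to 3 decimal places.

test statistic = 102.970

n = 91; E_i = n·p_i = [40.44, 40.44, 10.11]
χ² = (34−40.44)²/40.44 + (17−40.44)²/40.44 + (40−10.11)²/10.11 = 102.9698
df = 2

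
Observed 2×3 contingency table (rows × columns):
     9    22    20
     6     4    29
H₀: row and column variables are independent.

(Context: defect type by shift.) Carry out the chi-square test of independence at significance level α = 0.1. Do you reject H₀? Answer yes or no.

reject H₀: yes

Row totals [51, 39], col totals [15, 26, 49], n=90
χ² = (9−8.50)²/8.50 + (22−14.73)²/14.73 + (20−27.77)²/27.77 + (6−6.50)²/6.50 + (4−11.27)²/11.27 + (29−21.23)²/21.23 = 13.3520
df = 2
p-value (upper-tail) = 0.00126
At α=0.1: p < α → reject H₀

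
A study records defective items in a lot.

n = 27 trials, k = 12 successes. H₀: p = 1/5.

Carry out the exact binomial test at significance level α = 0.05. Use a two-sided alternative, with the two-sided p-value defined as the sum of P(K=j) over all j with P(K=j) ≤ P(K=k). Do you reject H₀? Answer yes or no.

reject H₀: yes

Exact binomial: n=27, k=12, p₀=1/5=0.2000
P(X=j) = C(n,j)·p₀^j·(1−p₀)^(n−j); p = Σ P(X=j) over j with P(X=j) ≤ P(X=12)
p-value (two-sided) = 0.00587
At α=0.05: p < α → reject H₀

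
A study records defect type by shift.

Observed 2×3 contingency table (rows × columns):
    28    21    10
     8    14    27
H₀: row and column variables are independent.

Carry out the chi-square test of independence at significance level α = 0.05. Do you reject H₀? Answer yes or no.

reject H₀: yes

Row totals [59, 49], col totals [36, 35, 37], n=108
χ² = (28−19.67)²/19.67 + (21−19.12)²/19.12 + (10−20.21)²/20.21 + (8−16.33)²/16.33 + (14−15.88)²/15.88 + (27−16.79)²/16.79 = 19.5637
df = 2
p-value (upper-tail) = 0.00006
At α=0.05: p < α → reject H₀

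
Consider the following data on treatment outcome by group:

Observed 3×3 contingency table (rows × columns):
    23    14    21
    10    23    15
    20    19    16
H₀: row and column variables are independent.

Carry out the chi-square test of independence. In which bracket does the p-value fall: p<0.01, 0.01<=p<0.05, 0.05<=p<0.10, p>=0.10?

Row totals [58, 48, 55], col totals [53, 56, 52], n=161
χ² = (23−19.09)²/19.09 + (14−20.17)²/20.17 + (21−18.73)²/18.73 + (10−15.80)²/15.80 + (23−16.70)²/16.70 + (15−15.50)²/15.50 + (20−18.11)²/18.11 + (19−19.13)²/19.13 + (16−17.76)²/17.76 = 7.8642
df = 4
p-value (upper-tail) = 0.09668
→ bracket: 0.05<=p<0.10

p-value bracket: 0.05<=p<0.10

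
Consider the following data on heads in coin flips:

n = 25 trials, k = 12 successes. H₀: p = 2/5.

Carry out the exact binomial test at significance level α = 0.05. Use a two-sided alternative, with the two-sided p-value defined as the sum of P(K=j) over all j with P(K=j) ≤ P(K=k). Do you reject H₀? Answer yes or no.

reject H₀: no

Exact binomial: n=25, k=12, p₀=2/5=0.4000
P(X=j) = C(n,j)·p₀^j·(1−p₀)^(n−j); p = Σ P(X=j) over j with P(X=j) ≤ P(X=12)
p-value (two-sided) = 0.42127
At α=0.05: p ≥ α → fail to reject H₀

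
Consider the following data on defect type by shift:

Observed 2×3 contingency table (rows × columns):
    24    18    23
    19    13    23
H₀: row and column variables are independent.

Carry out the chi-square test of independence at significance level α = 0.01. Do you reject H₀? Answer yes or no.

reject H₀: no

Row totals [65, 55], col totals [43, 31, 46], n=120
χ² = (24−23.29)²/23.29 + (18−16.79)²/16.79 + (23−24.92)²/24.92 + (19−19.71)²/19.71 + (13−14.21)²/14.21 + (23−21.08)²/21.08 = 0.5584
df = 2
p-value (upper-tail) = 0.75639
At α=0.01: p ≥ α → fail to reject H₀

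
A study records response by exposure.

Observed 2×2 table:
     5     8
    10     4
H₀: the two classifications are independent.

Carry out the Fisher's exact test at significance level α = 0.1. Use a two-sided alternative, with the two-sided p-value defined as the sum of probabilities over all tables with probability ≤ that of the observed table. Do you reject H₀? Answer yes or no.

reject H₀: no

Margins: r₁=13, r₂=14, c₁=15, c₂=12, n=27
p_obs = C(13,5)·C(14,10)/C(27,15); sum pmf over tables with pmf ≤ p_obs
p-value (two-sided) = 0.12835
At α=0.1: p ≥ α → fail to reject H₀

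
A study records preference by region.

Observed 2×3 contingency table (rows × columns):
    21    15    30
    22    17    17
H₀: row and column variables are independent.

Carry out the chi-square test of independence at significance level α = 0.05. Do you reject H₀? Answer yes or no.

Row totals [66, 56], col totals [43, 32, 47], n=122
χ² = (21−23.26)²/23.26 + (15−17.31)²/17.31 + (30−25.43)²/25.43 + (22−19.74)²/19.74 + (17−14.69)²/14.69 + (17−21.57)²/21.57 = 2.9441
df = 2
p-value (upper-tail) = 0.22945
At α=0.05: p ≥ α → fail to reject H₀

reject H₀: no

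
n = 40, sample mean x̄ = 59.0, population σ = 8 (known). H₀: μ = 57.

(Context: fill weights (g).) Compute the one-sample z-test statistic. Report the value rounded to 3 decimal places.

SE = σ/√n = 8/√40 = 1.2649
z = (x̄−μ₀)/SE = (59.0−57)/1.2649 = 1.5811

test statistic = 1.581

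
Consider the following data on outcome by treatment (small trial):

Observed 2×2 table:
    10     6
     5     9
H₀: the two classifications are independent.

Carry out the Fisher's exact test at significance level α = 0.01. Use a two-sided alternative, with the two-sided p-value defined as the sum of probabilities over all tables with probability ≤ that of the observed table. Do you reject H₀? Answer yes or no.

reject H₀: no

Margins: r₁=16, r₂=14, c₁=15, c₂=15, n=30
p_obs = C(16,10)·C(14,5)/C(30,15); sum pmf over tables with pmf ≤ p_obs
p-value (two-sided) = 0.27230
At α=0.01: p ≥ α → fail to reject H₀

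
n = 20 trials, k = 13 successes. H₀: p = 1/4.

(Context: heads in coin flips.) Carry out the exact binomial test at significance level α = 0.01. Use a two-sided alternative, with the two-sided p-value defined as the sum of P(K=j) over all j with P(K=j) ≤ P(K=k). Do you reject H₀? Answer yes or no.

Exact binomial: n=20, k=13, p₀=1/4=0.2500
P(X=j) = C(n,j)·p₀^j·(1−p₀)^(n−j); p = Σ P(X=j) over j with P(X=j) ≤ P(X=13)
p-value (two-sided) = 0.00018
At α=0.01: p < α → reject H₀

reject H₀: yes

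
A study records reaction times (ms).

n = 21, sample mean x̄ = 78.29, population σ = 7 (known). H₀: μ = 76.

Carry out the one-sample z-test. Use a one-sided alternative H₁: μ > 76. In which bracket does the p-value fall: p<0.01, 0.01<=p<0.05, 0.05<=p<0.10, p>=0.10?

SE = σ/√n = 7/√21 = 1.5275
z = (x̄−μ₀)/SE = (78.29−76)/1.5275 = 1.4992
p-value (one-sided, H₁ greater) = 0.06692
→ bracket: 0.05<=p<0.10

p-value bracket: 0.05<=p<0.10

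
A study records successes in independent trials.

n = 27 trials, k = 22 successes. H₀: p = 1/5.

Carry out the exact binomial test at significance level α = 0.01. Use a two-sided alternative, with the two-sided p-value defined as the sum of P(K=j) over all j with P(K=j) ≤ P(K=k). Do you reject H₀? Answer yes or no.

reject H₀: yes

Exact binomial: n=27, k=22, p₀=1/5=0.2000
P(X=j) = C(n,j)·p₀^j·(1−p₀)^(n−j); p = Σ P(X=j) over j with P(X=j) ≤ P(X=22)
p-value (two-sided) = 0.00000
At α=0.01: p < α → reject H₀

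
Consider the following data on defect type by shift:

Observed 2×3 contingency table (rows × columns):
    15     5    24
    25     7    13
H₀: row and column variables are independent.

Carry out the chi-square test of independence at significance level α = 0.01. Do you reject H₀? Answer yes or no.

reject H₀: no

Row totals [44, 45], col totals [40, 12, 37], n=89
χ² = (15−19.78)²/19.78 + (5−5.93)²/5.93 + (24−18.29)²/18.29 + (25−20.22)²/20.22 + (7−6.07)²/6.07 + (13−18.71)²/18.71 = 6.0931
df = 2
p-value (upper-tail) = 0.04752
At α=0.01: p ≥ α → fail to reject H₀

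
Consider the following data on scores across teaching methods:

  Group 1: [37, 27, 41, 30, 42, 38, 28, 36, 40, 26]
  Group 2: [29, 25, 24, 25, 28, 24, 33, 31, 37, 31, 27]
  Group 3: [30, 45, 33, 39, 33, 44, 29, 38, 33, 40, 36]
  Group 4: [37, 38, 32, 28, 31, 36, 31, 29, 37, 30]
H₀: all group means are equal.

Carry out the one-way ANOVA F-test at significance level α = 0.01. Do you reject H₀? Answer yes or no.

reject H₀: yes

Group means [34.50, 28.55, 36.36, 32.90], grand mean 33.048
SSB = Σnᵢ(x̄ᵢ−x̄)² = 365.232; SSW = ΣΣ(x−x̄ᵢ)² = 922.673
MSB = 365.232/3 = 121.7440; MSW = 922.673/38 = 24.2809
F = MSB/MSW = 5.0140
df = (3, 38)
p-value (upper-tail) = 0.00501
At α=0.01: p < α → reject H₀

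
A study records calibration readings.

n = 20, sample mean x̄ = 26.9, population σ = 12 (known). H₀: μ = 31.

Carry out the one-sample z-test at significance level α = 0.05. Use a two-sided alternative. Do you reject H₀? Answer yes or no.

SE = σ/√n = 12/√20 = 2.6833
z = (x̄−μ₀)/SE = (26.9−31)/2.6833 = -1.5280
p-value (two-sided) = 0.12652
At α=0.05: p ≥ α → fail to reject H₀

reject H₀: no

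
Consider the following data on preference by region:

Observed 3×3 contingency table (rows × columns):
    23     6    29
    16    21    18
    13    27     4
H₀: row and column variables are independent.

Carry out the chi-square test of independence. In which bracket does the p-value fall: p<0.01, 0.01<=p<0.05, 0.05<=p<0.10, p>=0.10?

Row totals [58, 55, 44], col totals [52, 54, 51], n=157
χ² = (23−19.21)²/19.21 + (6−19.95)²/19.95 + (29−18.84)²/18.84 + (16−18.22)²/18.22 + (21−18.92)²/18.92 + (18−17.87)²/17.87 + (13−14.57)²/14.57 + (27−15.13)²/15.13 + (4−14.29)²/14.29 = 33.3658
df = 4
p-value (upper-tail) = 0.00000
→ bracket: p<0.01

p-value bracket: p<0.01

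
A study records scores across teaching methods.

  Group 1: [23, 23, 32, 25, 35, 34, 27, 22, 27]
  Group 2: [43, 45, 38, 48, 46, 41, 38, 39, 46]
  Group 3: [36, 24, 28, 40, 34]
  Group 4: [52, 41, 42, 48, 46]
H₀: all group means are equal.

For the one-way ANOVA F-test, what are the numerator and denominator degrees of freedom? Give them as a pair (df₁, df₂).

degrees of freedom = [3, 24]

k = 4 groups, N = 28 total
df = (k−1, N−k) = (4−1, 28−4) = (3, 24)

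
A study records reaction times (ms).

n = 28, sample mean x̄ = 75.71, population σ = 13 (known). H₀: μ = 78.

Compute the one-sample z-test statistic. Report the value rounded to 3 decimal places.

test statistic = -0.932

SE = σ/√n = 13/√28 = 2.4568
z = (x̄−μ₀)/SE = (75.71−78)/2.4568 = -0.9321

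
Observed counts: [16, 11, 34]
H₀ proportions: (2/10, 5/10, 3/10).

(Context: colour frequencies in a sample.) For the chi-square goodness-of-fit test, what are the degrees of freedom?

df = k − 1 = 3 − 1 = 2

degrees of freedom = 2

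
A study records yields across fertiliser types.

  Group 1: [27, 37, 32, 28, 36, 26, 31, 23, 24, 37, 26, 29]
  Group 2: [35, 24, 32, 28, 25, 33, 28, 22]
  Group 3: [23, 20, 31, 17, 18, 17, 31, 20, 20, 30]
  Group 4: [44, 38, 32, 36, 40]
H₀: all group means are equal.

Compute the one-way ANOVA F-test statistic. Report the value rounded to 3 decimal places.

test statistic = 10.402

Group means [29.67, 28.38, 22.70, 38.00], grand mean 28.571
SSB = Σnᵢ(x̄ᵢ−x̄)² = 803.930; SSW = ΣΣ(x−x̄ᵢ)² = 798.642
MSB = 803.930/3 = 267.9766; MSW = 798.642/31 = 25.7626
F = MSB/MSW = 10.4018
df = (3, 31)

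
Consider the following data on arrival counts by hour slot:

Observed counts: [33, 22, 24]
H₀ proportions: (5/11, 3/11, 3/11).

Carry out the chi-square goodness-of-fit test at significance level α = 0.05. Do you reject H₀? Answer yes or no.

reject H₀: no

n = 79; E_i = n·p_i = [35.91, 21.55, 21.55]
χ² = (33−35.91)²/35.91 + (22−21.55)²/21.55 + (24−21.55)²/21.55 = 0.5249
df = 2
p-value (upper-tail) = 0.76917
At α=0.05: p ≥ α → fail to reject H₀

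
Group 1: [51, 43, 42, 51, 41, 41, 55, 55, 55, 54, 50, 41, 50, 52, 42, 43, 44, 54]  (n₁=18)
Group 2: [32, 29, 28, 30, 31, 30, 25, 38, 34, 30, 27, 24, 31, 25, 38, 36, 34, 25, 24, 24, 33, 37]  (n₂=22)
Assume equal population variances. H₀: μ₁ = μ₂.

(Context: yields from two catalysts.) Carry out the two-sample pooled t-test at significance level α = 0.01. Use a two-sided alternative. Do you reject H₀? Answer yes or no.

x̄₁=48.000, s₁=5.667, n₁=18
x̄₂=30.227, s₂=4.659, n₂=22
s_p² = [17·5.667² + 21·4.659²]/38 = 26.3648
SE = √(s_p²·(1/18+1/22)) = 1.6319
t = (48.000−30.227)/1.6319 = 10.8908
df = 38
p-value (two-sided) = 0.00000
At α=0.01: p < α → reject H₀

reject H₀: yes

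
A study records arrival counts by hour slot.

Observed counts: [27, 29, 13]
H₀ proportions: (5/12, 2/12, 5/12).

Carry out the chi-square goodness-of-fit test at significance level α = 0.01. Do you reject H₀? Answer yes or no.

n = 69; E_i = n·p_i = [28.75, 11.50, 28.75]
χ² = (27−28.75)²/28.75 + (29−11.50)²/11.50 + (13−28.75)²/28.75 = 35.3652
df = 2
p-value (upper-tail) = 0.00000
At α=0.01: p < α → reject H₀

reject H₀: yes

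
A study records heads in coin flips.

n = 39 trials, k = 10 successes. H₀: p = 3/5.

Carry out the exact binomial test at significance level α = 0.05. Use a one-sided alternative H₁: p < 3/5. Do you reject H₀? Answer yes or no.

Exact binomial: n=39, k=10, p₀=3/5=0.6000
P(X≤10) from Σ C(n,i)·p₀^i·(1−p₀)^(n−i)
p-value (one-sided, H₁ less) = 0.00001
At α=0.05: p < α → reject H₀

reject H₀: yes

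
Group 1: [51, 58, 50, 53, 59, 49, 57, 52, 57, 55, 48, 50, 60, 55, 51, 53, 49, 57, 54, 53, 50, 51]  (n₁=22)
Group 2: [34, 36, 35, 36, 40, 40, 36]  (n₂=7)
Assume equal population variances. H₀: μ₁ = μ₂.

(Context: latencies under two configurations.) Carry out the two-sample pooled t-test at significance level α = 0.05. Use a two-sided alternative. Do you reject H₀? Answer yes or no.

x̄₁=53.273, s₁=3.535, n₁=22
x̄₂=36.714, s₂=2.360, n₂=7
s_p² = [21·3.535² + 6·2.360²]/27 = 10.9553
SE = √(s_p²·(1/22+1/7)) = 1.4363
t = (53.273−36.714)/1.4363 = 11.5284
df = 27
p-value (two-sided) = 0.00000
At α=0.05: p < α → reject H₀

reject H₀: yes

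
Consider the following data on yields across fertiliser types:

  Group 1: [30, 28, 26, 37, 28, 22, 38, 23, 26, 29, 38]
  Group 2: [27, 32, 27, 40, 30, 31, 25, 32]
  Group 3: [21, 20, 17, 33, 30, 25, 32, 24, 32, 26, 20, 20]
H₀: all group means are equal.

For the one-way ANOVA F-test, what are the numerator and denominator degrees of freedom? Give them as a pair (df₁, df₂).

k = 3 groups, N = 31 total
df = (k−1, N−k) = (3−1, 31−3) = (2, 28)

degrees of freedom = [2, 28]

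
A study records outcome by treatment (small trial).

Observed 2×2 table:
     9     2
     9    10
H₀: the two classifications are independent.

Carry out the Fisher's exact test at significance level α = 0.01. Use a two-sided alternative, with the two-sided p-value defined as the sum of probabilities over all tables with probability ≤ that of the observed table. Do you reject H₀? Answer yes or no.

Margins: r₁=11, r₂=19, c₁=18, c₂=12, n=30
p_obs = C(11,9)·C(19,9)/C(30,18); sum pmf over tables with pmf ≤ p_obs
p-value (two-sided) = 0.12133
At α=0.01: p ≥ α → fail to reject H₀

reject H₀: no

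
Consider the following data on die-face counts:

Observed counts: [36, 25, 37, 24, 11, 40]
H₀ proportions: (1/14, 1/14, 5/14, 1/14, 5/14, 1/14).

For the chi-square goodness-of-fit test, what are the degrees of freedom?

degrees of freedom = 5

df = k − 1 = 6 − 1 = 5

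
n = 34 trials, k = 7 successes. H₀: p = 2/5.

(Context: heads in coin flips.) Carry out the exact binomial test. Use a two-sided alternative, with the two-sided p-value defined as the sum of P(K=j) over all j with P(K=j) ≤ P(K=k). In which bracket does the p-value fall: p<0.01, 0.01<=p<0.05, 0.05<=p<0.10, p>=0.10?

p-value bracket: 0.01<=p<0.05

Exact binomial: n=34, k=7, p₀=2/5=0.4000
P(X=j) = C(n,j)·p₀^j·(1−p₀)^(n−j); p = Σ P(X=j) over j with P(X=j) ≤ P(X=7)
p-value (two-sided) = 0.02224
→ bracket: 0.01<=p<0.05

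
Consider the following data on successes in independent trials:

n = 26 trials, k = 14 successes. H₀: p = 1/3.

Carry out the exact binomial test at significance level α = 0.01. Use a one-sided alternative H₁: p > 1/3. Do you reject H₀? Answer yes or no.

Exact binomial: n=26, k=14, p₀=1/3=0.3333
P(X≥14) from Σ C(n,i)·p₀^i·(1−p₀)^(n−i)
p-value (one-sided, H₁ greater) = 0.02475
At α=0.01: p ≥ α → fail to reject H₀

reject H₀: no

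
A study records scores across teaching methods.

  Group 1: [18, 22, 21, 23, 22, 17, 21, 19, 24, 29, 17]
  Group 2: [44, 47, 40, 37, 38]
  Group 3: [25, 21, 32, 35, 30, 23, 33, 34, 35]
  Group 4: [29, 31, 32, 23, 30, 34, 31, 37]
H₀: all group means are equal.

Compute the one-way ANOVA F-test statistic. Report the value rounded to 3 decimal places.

Group means [21.18, 41.20, 29.78, 30.88], grand mean 28.909
SSB = Σnᵢ(x̄ᵢ−x̄)² = 1449.860; SSW = ΣΣ(x−x̄ᵢ)² = 542.867
MSB = 1449.860/3 = 483.2868; MSW = 542.867/29 = 18.7195
F = MSB/MSW = 25.8172
df = (3, 29)

test statistic = 25.817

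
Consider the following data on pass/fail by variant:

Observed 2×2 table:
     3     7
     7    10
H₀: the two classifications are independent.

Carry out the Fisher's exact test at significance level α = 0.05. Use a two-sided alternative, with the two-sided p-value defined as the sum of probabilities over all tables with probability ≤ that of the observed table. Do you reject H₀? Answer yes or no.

Margins: r₁=10, r₂=17, c₁=10, c₂=17, n=27
p_obs = C(10,3)·C(17,7)/C(27,10); sum pmf over tables with pmf ≤ p_obs
p-value (two-sided) = 0.69193
At α=0.05: p ≥ α → fail to reject H₀

reject H₀: no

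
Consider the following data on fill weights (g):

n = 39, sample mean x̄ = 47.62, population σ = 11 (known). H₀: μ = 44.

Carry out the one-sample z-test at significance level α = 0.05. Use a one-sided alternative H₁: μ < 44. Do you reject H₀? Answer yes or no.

SE = σ/√n = 11/√39 = 1.7614
z = (x̄−μ₀)/SE = (47.62−44)/1.7614 = 2.0552
p-value (one-sided, H₁ less) = 0.98007
At α=0.05: p ≥ α → fail to reject H₀

reject H₀: no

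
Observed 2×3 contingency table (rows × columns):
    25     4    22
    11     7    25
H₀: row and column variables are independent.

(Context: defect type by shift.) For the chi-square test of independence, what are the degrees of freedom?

df = (r−1)(c−1) = (2−1)·(3−1) = 2

degrees of freedom = 2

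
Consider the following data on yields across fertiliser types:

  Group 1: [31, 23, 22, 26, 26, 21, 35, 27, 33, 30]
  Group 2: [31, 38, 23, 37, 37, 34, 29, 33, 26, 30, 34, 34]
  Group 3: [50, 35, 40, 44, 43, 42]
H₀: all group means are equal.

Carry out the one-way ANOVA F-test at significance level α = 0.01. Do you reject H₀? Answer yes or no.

Group means [27.40, 32.17, 42.33], grand mean 32.643
SSB = Σnᵢ(x̄ᵢ−x̄)² = 841.029; SSW = ΣΣ(x−x̄ᵢ)² = 553.400
MSB = 841.029/2 = 420.5143; MSW = 553.400/25 = 22.1360
F = MSB/MSW = 18.9969
df = (2, 25)
p-value (upper-tail) = 0.00001
At α=0.01: p < α → reject H₀

reject H₀: yes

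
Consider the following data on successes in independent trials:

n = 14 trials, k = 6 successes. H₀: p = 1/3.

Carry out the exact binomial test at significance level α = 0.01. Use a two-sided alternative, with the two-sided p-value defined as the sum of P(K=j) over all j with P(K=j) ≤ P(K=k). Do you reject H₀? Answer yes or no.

reject H₀: no

Exact binomial: n=14, k=6, p₀=1/3=0.3333
P(X=j) = C(n,j)·p₀^j·(1−p₀)^(n−j); p = Σ P(X=j) over j with P(X=j) ≤ P(X=6)
p-value (two-sided) = 0.57139
At α=0.01: p ≥ α → fail to reject H₀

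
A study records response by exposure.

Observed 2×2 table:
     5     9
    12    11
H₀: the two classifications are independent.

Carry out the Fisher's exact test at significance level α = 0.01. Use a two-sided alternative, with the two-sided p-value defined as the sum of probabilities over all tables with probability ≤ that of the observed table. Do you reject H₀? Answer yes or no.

reject H₀: no

Margins: r₁=14, r₂=23, c₁=17, c₂=20, n=37
p_obs = C(14,5)·C(23,12)/C(37,17); sum pmf over tables with pmf ≤ p_obs
p-value (two-sided) = 0.49786
At α=0.01: p ≥ α → fail to reject H₀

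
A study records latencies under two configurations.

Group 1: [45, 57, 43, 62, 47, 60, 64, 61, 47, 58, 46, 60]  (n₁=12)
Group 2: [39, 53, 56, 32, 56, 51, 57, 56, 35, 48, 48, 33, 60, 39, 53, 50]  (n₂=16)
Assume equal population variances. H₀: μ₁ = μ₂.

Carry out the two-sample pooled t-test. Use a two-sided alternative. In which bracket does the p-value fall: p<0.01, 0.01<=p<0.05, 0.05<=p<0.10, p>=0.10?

x̄₁=54.167, s₁=7.826, n₁=12
x̄₂=47.875, s₂=9.280, n₂=16
s_p² = [11·7.826² + 15·9.280²]/26 = 75.5929
SE = √(s_p²·(1/12+1/16)) = 3.3202
t = (54.167−47.875)/3.3202 = 1.8949
df = 26
p-value (two-sided) = 0.06927
→ bracket: 0.05<=p<0.10

p-value bracket: 0.05<=p<0.10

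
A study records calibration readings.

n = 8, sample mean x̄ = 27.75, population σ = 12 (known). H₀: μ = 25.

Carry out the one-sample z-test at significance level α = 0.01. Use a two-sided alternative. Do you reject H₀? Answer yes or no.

SE = σ/√n = 12/√8 = 4.2426
z = (x̄−μ₀)/SE = (27.75−25)/4.2426 = 0.6482
p-value (two-sided) = 0.51687
At α=0.01: p ≥ α → fail to reject H₀

reject H₀: no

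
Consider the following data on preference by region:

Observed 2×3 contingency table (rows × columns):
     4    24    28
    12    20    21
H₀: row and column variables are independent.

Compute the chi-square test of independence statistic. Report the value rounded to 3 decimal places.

Row totals [56, 53], col totals [16, 44, 49], n=109
χ² = (4−8.22)²/8.22 + (24−22.61)²/22.61 + (28−25.17)²/25.17 + (12−7.78)²/7.78 + (20−21.39)²/21.39 + (21−23.83)²/23.83 = 5.2851
df = 2

test statistic = 5.285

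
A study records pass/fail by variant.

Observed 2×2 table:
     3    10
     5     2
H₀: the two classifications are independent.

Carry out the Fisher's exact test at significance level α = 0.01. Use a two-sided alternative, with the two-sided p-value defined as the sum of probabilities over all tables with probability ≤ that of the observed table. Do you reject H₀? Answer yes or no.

reject H₀: no

Margins: r₁=13, r₂=7, c₁=8, c₂=12, n=20
p_obs = C(13,3)·C(7,5)/C(20,8); sum pmf over tables with pmf ≤ p_obs
p-value (two-sided) = 0.06233
At α=0.01: p ≥ α → fail to reject H₀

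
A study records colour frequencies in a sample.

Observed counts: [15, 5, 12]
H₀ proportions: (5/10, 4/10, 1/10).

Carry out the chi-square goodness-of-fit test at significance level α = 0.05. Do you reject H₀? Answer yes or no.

n = 32; E_i = n·p_i = [16.00, 12.80, 3.20]
χ² = (15−16.00)²/16.00 + (5−12.80)²/12.80 + (12−3.20)²/3.20 = 29.0156
df = 2
p-value (upper-tail) = 0.00000
At α=0.05: p < α → reject H₀

reject H₀: yes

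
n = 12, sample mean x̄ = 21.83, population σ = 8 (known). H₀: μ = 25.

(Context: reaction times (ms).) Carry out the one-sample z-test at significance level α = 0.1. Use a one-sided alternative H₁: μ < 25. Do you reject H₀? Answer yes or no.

SE = σ/√n = 8/√12 = 2.3094
z = (x̄−μ₀)/SE = (21.83−25)/2.3094 = -1.3727
p-value (one-sided, H₁ less) = 0.08493
At α=0.1: p < α → reject H₀

reject H₀: yes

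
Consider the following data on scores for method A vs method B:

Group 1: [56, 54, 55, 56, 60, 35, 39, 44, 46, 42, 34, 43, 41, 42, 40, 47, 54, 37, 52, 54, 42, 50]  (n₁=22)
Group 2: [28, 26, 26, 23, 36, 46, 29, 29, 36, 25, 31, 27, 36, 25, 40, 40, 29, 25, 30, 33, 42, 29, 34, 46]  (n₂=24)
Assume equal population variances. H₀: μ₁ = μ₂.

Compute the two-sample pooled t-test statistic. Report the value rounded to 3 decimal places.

x̄₁=46.500, s₁=7.664, n₁=22
x̄₂=32.125, s₂=6.772, n₂=24
s_p² = [21·7.664² + 23·6.772²]/44 = 52.0028
SE = √(s_p²·(1/22+1/24)) = 2.1285
t = (46.500−32.125)/2.1285 = 6.7536
df = 44

test statistic = 6.754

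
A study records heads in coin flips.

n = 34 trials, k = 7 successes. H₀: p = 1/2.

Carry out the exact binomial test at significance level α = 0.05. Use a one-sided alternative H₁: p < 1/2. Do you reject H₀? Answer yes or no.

Exact binomial: n=34, k=7, p₀=1/2=0.5000
P(X≤7) from Σ C(n,i)·p₀^i·(1−p₀)^(n−i)
p-value (one-sided, H₁ less) = 0.00041
At α=0.05: p < α → reject H₀

reject H₀: yes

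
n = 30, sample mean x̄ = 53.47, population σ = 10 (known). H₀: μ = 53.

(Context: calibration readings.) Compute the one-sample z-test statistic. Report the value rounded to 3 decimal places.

test statistic = 0.257

SE = σ/√n = 10/√30 = 1.8257
z = (x̄−μ₀)/SE = (53.47−53)/1.8257 = 0.2574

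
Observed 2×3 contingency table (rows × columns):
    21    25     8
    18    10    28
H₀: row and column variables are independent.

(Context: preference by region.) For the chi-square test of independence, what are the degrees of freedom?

degrees of freedom = 2

df = (r−1)(c−1) = (2−1)·(3−1) = 2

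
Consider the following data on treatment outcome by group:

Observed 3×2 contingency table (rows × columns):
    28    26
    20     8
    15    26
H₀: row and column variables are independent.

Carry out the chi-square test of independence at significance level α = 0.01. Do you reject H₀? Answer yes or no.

Row totals [54, 28, 41], col totals [63, 60], n=123
χ² = (28−27.66)²/27.66 + (26−26.34)²/26.34 + (20−14.34)²/14.34 + (8−13.66)²/13.66 + (15−21.00)²/21.00 + (26−20.00)²/20.00 = 8.0998
df = 2
p-value (upper-tail) = 0.01742
At α=0.01: p ≥ α → fail to reject H₀

reject H₀: no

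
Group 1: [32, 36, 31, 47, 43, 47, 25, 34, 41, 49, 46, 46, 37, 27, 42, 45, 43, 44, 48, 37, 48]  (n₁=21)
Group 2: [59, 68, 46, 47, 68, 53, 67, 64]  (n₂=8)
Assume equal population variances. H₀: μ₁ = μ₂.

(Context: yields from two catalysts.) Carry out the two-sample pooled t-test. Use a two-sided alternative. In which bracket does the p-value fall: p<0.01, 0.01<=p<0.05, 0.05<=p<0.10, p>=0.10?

p-value bracket: p<0.01

x̄₁=40.381, s₁=7.242, n₁=21
x̄₂=59.000, s₂=9.258, n₂=8
s_p² = [20·7.242² + 7·9.258²]/27 = 61.0723
SE = √(s_p²·(1/21+1/8)) = 3.2469
t = (40.381−59.000)/3.2469 = -5.7344
df = 27
p-value (two-sided) = 0.00000
→ bracket: p<0.01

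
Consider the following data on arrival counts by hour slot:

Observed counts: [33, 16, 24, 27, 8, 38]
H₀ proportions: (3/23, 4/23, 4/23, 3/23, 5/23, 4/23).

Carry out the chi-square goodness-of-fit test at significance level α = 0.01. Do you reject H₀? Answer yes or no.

reject H₀: yes

n = 146; E_i = n·p_i = [19.04, 25.39, 25.39, 19.04, 31.74, 25.39]
χ² = (33−19.04)²/19.04 + (16−25.39)²/25.39 + (24−25.39)²/25.39 + (27−19.04)²/19.04 + (8−31.74)²/31.74 + (38−25.39)²/25.39 = 41.1192
df = 5
p-value (upper-tail) = 0.00000
At α=0.01: p < α → reject H₀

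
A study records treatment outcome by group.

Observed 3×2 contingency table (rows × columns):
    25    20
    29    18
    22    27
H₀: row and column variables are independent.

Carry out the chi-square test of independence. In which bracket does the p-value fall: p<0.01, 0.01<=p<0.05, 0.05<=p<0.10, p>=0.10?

Row totals [45, 47, 49], col totals [76, 65], n=141
χ² = (25−24.26)²/24.26 + (20−20.74)²/20.74 + (29−25.33)²/25.33 + (18−21.67)²/21.67 + (22−26.41)²/26.41 + (27−22.59)²/22.59 = 2.7991
df = 2
p-value (upper-tail) = 0.24671
→ bracket: p>=0.10

p-value bracket: p>=0.10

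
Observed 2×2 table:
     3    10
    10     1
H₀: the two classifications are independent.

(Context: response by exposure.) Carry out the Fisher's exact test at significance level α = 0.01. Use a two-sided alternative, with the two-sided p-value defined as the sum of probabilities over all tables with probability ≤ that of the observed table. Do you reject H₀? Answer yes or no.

Margins: r₁=13, r₂=11, c₁=13, c₂=11, n=24
p_obs = C(13,3)·C(11,10)/C(24,13); sum pmf over tables with pmf ≤ p_obs
p-value (two-sided) = 0.00135
At α=0.01: p < α → reject H₀

reject H₀: yes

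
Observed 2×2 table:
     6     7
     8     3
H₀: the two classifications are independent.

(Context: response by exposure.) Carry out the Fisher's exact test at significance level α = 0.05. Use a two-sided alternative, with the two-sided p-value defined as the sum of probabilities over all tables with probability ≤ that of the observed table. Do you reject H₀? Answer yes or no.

reject H₀: no

Margins: r₁=13, r₂=11, c₁=14, c₂=10, n=24
p_obs = C(13,6)·C(11,8)/C(24,14); sum pmf over tables with pmf ≤ p_obs
p-value (two-sided) = 0.23967
At α=0.05: p ≥ α → fail to reject H₀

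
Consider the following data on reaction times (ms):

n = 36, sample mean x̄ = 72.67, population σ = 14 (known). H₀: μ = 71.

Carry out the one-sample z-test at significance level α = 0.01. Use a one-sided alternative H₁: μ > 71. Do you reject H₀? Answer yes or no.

SE = σ/√n = 14/√36 = 2.3333
z = (x̄−μ₀)/SE = (72.67−71)/2.3333 = 0.7157
p-value (one-sided, H₁ greater) = 0.23708
At α=0.01: p ≥ α → fail to reject H₀

reject H₀: no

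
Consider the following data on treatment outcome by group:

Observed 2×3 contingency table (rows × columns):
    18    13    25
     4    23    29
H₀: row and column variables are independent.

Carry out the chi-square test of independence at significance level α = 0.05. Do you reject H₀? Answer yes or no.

Row totals [56, 56], col totals [22, 36, 54], n=112
χ² = (18−11.00)²/11.00 + (13−18.00)²/18.00 + (25−27.00)²/27.00 + (4−11.00)²/11.00 + (23−18.00)²/18.00 + (29−27.00)²/27.00 = 11.9832
df = 2
p-value (upper-tail) = 0.00250
At α=0.05: p < α → reject H₀

reject H₀: yes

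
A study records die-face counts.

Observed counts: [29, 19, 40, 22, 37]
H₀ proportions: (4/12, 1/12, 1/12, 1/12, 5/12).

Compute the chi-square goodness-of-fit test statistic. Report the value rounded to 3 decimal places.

n = 147; E_i = n·p_i = [49.00, 12.25, 12.25, 12.25, 61.25]
χ² = (29−49.00)²/49.00 + (19−12.25)²/12.25 + (40−12.25)²/12.25 + (22−12.25)²/12.25 + (37−61.25)²/61.25 = 92.1061
df = 4

test statistic = 92.106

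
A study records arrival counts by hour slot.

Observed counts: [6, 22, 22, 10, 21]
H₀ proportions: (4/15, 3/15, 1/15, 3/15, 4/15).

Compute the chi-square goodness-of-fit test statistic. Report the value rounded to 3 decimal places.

test statistic = 66.762

n = 81; E_i = n·p_i = [21.60, 16.20, 5.40, 16.20, 21.60]
χ² = (6−21.60)²/21.60 + (22−16.20)²/16.20 + (22−5.40)²/5.40 + (10−16.20)²/16.20 + (21−21.60)²/21.60 = 66.7623
df = 4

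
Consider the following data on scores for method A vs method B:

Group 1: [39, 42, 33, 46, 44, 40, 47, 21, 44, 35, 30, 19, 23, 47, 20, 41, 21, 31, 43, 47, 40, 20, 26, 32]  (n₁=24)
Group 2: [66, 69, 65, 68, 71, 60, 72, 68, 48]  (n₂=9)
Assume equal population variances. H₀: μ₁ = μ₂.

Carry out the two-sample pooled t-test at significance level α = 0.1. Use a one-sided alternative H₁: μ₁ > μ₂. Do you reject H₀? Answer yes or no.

x̄₁=34.625, s₁=10.008, n₁=24
x̄₂=65.222, s₂=7.362, n₂=9
s_p² = [23·10.008² + 8·7.362²]/31 = 88.2961
SE = √(s_p²·(1/24+1/9)) = 3.6728
t = (34.625−65.222)/3.6728 = -8.3307
df = 31
p-value (one-sided, H₁ greater) = 1.00000
At α=0.1: p ≥ α → fail to reject H₀

reject H₀: no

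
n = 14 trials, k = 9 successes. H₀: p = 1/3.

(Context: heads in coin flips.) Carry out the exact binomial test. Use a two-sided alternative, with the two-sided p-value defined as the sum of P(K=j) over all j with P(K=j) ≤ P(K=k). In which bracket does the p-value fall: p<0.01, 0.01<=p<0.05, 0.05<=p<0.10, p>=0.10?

p-value bracket: 0.01<=p<0.05

Exact binomial: n=14, k=9, p₀=1/3=0.3333
P(X=j) = C(n,j)·p₀^j·(1−p₀)^(n−j); p = Σ P(X=j) over j with P(X=j) ≤ P(X=9)
p-value (two-sided) = 0.02086
→ bracket: 0.01<=p<0.05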